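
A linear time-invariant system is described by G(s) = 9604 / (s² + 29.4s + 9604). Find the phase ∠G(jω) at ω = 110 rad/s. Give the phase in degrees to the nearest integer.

-128°

∠[(j110)² + 29.4(j110) + 9604] = ∠[-2496 + j3234] = 127.66°
∠G(j110) = −127.66° = -127.66°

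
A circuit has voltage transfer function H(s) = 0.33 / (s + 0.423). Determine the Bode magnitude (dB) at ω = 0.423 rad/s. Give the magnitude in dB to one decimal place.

|j0.423 + 0.423| = √(0.423² + 0.423²) = 0.5982
|H(j0.423)| = 0.33 / 0.5982 = 0.55164
20 log₁₀(0.55164) = -5.17 dB

-5.2 dB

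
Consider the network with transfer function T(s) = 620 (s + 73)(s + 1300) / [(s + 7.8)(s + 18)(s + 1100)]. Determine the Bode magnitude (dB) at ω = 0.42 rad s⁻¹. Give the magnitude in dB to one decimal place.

51.6 dB

|j0.42 + 73| = √(0.42² + 73²) = 73
|j0.42 + 1300| = √(0.42² + 1300²) = 1300
|j0.42 + 7.8| = √(0.42² + 7.8²) = 7.811
|j0.42 + 18| = √(0.42² + 18²) = 18
|j0.42 + 1100| = √(0.42² + 1100²) = 1100
|T(j0.42)| = 620 × 73 × 1300 / (7.811 × 18 × 1100) = 380.33
20 log₁₀(380.33) = 51.60 dB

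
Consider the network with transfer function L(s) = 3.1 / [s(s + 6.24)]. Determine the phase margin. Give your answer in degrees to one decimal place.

Gain crossover: |L(jω)| = 1 at ω ≈ 0.495 rad/s.
∠L(j0.495) = −90° − arctan(0.495/6.24) ≈ -94.54°
PM = 180° + (-94.54°) = 85.46°

85.5°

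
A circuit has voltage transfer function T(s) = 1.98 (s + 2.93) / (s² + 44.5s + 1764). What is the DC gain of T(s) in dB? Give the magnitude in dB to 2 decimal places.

-49.66 dB

T(0) = 1.98 × 2.93 / 1764 = 0.0032888
20 log₁₀(0.0032888) = -49.659 dB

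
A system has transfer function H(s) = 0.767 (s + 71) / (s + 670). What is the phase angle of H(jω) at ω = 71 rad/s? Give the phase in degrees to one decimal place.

∠(j71 + 71) = arctan(71/71) = 45.00°
∠(j71 + 670) = arctan(71/670) = 6.05°
∠H(j71) = 45.00° − 6.05° = 38.95°

39.0°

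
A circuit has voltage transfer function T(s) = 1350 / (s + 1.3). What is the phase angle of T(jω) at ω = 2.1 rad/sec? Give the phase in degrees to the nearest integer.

-58 deg

∠(j2.1 + 1.3) = arctan(2.1/1.3) = 58.24°
∠T(j2.1) = −58.24° = -58.24°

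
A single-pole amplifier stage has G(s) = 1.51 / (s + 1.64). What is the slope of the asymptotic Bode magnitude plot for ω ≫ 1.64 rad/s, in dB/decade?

With 0 zeros and 1 pole, the high-frequency asymptotic slope is 20 × (0 − 1) = -20 dB/decade.

-20 dB/decade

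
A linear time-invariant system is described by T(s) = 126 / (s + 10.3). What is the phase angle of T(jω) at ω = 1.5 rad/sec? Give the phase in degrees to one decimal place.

-8.3°

∠(j1.5 + 10.3) = arctan(1.5/10.3) = 8.29°
∠T(j1.5) = −8.29° = -8.29°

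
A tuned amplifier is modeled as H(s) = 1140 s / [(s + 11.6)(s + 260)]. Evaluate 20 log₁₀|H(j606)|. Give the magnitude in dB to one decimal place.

|j606| = 606
|j606 + 11.6| = √(606² + 11.6²) = 606.1
|j606 + 260| = √(606² + 260²) = 659.4
|H(j606)| = 1140 × 606 / (606.1 × 659.4) = 1.7285
20 log₁₀(1.7285) = 4.75 dB

4.8 dB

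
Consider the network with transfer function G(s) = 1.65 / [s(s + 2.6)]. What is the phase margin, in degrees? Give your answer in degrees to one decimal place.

76.6°

Gain crossover: |G(jω)| = 1 at ω ≈ 0.617 rad/s.
∠G(j0.617) = −90° − arctan(0.617/2.6) ≈ -103.36°
PM = 180° + (-103.36°) = 76.64°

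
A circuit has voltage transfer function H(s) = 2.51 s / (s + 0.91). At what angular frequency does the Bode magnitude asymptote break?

0.91 rad s⁻¹

The single real pole at s = −0.91 gives a corner at ω = 0.91 rad s⁻¹.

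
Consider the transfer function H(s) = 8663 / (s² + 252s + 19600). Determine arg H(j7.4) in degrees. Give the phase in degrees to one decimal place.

∠[(j7.4)² + 252(j7.4) + 19600] = ∠[19545 + j1864.8] = 5.45°
∠H(j7.4) = −5.45° = -5.45°

-5.5°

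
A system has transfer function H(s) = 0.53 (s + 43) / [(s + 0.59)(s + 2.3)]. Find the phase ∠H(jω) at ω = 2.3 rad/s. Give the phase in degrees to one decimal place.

-117.6°

∠(j2.3 + 43) = arctan(2.3/43) = 3.06°
∠(j2.3 + 0.59) = arctan(2.3/0.59) = 75.61°
∠(j2.3 + 2.3) = arctan(2.3/2.3) = 45.00°
∠H(j2.3) = 3.06° − (75.61° + 45.00°) = -117.55°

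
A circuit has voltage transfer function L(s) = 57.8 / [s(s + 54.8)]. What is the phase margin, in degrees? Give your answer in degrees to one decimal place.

88.9 deg

Gain crossover: |L(jω)| = 1 at ω ≈ 1.05 rad/s.
∠L(j1.05) = −90° − arctan(1.05/54.8) ≈ -91.10°
PM = 180° + (-91.10°) = 88.90°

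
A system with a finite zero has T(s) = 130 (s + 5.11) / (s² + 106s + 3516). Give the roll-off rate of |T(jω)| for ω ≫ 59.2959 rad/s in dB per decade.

-20 dB/decade

With 1 zero and 2 poles, the high-frequency asymptotic slope is 20 × (1 − 2) = -20 dB/decade.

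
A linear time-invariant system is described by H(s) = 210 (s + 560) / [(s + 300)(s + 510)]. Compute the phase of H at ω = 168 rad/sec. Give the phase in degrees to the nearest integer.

∠(j168 + 560) = arctan(168/560) = 16.70°
∠(j168 + 300) = arctan(168/300) = 29.25°
∠(j168 + 510) = arctan(168/510) = 18.23°
∠H(j168) = 16.70° − (29.25° + 18.23°) = -30.78°

-31°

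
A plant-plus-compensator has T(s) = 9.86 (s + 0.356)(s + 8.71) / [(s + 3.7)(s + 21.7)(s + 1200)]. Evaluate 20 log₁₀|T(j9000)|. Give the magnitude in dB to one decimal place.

|j9000 + 0.356| = √(9000² + 0.356²) = 9000
|j9000 + 8.71| = √(9000² + 8.71²) = 9000
|j9000 + 3.7| = √(9000² + 3.7²) = 9000
|j9000 + 21.7| = √(9000² + 21.7²) = 9000
|j9000 + 1200| = √(9000² + 1200²) = 9080
|T(j9000)| = 9.86 × 9000 × 9000 / (9000 × 9000 × 9080) = 0.0010859
20 log₁₀(0.0010859) = -59.28 dB

-59.3 dB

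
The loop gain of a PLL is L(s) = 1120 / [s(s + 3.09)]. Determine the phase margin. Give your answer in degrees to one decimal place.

Gain crossover: |L(jω)| = 1 at ω ≈ 33.4 rad/sec.
∠L(j33.4) = −90° − arctan(33.4/3.09) ≈ -174.71°
PM = 180° + (-174.71°) = 5.29°

5.3 deg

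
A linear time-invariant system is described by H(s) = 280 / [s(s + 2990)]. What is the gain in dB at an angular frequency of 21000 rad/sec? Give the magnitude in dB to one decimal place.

|j21000 + 2990| = √(21000² + 2990²) = 2.121e+04
|j21000| = 2.1e+04
|H(j21000)| = 280 / (2.121e+04 × 2.1e+04) = 6.2858e-07
20 log₁₀(6.2858e-07) = -124.03 dB

-124.0 dB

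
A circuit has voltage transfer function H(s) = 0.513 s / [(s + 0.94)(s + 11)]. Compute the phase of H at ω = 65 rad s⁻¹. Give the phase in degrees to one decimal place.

∠(j65) = 90.00°
∠(j65 + 0.94) = arctan(65/0.94) = 89.17°
∠(j65 + 11) = arctan(65/11) = 80.39°
∠H(j65) = 90.00° − (89.17° + 80.39°) = -79.57°

-79.6 deg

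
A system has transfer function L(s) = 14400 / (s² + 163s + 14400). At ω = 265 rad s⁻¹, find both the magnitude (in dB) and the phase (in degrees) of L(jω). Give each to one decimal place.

|(j265)² + 163(j265) + 14400| = |-55825 + j43195| = 7.058e+04
|L(j265)| = 14400 / 7.058e+04 = 0.20401
20 log₁₀(0.20401) = -13.81 dB
∠[(j265)² + 163(j265) + 14400] = ∠[-55825 + j43195] = 142.27°
∠L(j265) = −142.27° = -142.27°

|L| = -13.8 dB, ∠L = -142.3°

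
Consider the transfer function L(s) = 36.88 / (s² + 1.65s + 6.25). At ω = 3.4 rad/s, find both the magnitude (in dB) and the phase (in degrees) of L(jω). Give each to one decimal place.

|(j3.4)² + 1.65(j3.4) + 6.25| = |-5.31 + j5.61| = 7.725
|L(j3.4)| = 36.88 / 7.725 = 4.7744
20 log₁₀(4.7744) = 13.58 dB
∠[(j3.4)² + 1.65(j3.4) + 6.25] = ∠[-5.31 + j5.61] = 133.43°
∠L(j3.4) = −133.43° = -133.43°

|L| = 13.6 dB, ∠L = -133.4°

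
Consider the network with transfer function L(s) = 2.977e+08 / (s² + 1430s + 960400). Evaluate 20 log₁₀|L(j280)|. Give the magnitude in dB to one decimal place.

|(j280)² + 1430(j280) + 960400| = |8.82e+05 + j4.004e+05| = 9.686e+05
|L(j280)| = 2.977e+08 / 9.686e+05 = 307.34
20 log₁₀(307.34) = 49.75 dB

49.8 dB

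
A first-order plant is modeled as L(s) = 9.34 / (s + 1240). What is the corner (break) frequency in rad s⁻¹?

1240 rad s⁻¹

The single real pole at s = −1240 gives a corner at ω = 1240 rad s⁻¹.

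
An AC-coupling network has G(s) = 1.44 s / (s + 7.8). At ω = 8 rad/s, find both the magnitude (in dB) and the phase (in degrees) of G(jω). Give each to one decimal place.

|G| = 0.3 dB, ∠G = 44.3°

|j8| = 8
|j8 + 7.8| = √(8² + 7.8²) = 11.17
|G(j8)| = 1.44 × 8 / 11.17 = 1.031
20 log₁₀(1.031) = 0.27 dB
∠(j8) = 90.00°
∠(j8 + 7.8) = arctan(8/7.8) = 45.73°
∠G(j8) = 90.00° − 45.73° = 44.27°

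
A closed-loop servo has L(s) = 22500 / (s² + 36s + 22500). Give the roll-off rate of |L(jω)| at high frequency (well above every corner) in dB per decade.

With 0 zeros and 2 poles, the high-frequency asymptotic slope is 20 × (0 − 2) = -40 dB/decade.

-40 dB/decade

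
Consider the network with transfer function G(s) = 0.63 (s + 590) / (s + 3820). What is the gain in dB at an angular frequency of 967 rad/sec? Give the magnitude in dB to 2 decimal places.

-14.84 dB

|j967 + 590| = √(967² + 590²) = 1133
|j967 + 3820| = √(967² + 3820²) = 3940
|G(j967)| = 0.63 × 1133 / 3940 = 0.18111
20 log₁₀(0.18111) = -14.841 dB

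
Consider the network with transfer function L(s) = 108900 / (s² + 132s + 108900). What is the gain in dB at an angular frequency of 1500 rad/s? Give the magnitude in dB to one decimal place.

-25.9 dB

|(j1500)² + 132(j1500) + 108900| = |-2.1411e+06 + j1.98e+05| = 2.15e+06
|L(j1500)| = 108900 / 2.15e+06 = 0.050646
20 log₁₀(0.050646) = -25.91 dB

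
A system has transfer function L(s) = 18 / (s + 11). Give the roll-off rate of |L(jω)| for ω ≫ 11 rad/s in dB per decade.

With 0 zeros and 1 pole, the high-frequency asymptotic slope is 20 × (0 − 1) = -20 dB/decade.

-20 dB/decade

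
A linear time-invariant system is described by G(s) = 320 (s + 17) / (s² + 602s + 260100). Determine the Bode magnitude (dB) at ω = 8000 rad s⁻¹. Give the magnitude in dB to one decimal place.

-27.9 dB

|j8000 + 17| = √(8000² + 17²) = 8000
|(j8000)² + 602(j8000) + 260100| = |-6.374e+07 + j4.816e+06| = 6.392e+07
|G(j8000)| = 320 × 8000 / 6.392e+07 = 0.040049
20 log₁₀(0.040049) = -27.95 dB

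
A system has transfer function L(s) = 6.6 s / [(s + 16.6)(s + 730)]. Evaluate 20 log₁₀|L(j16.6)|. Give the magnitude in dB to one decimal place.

|j16.6| = 16.6
|j16.6 + 16.6| = √(16.6² + 16.6²) = 23.48
|j16.6 + 730| = √(16.6² + 730²) = 730.2
|L(j16.6)| = 6.6 × 16.6 / (23.48 × 730.2) = 0.0063914
20 log₁₀(0.0063914) = -43.89 dB

-43.9 dB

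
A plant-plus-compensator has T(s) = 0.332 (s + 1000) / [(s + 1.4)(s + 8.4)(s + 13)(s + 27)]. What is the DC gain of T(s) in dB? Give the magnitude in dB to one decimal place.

T(0) = 0.332 × 1000 / (1.4 × 8.4 × 13 × 27) = 0.080431
20 log₁₀(0.080431) = -21.89 dB

-21.9 dB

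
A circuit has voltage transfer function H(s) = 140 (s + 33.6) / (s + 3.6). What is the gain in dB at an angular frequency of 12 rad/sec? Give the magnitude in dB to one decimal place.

52.0 dB

|j12 + 33.6| = √(12² + 33.6²) = 35.68
|j12 + 3.6| = √(12² + 3.6²) = 12.53
|H(j12)| = 140 × 35.68 / 12.53 = 398.7
20 log₁₀(398.7) = 52.01 dB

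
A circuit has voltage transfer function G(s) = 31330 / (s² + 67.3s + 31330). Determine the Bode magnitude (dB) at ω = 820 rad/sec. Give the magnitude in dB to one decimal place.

-26.3 dB

|(j820)² + 67.3(j820) + 31330| = |-6.4107e+05 + j55186| = 6.434e+05
|G(j820)| = 31330 / 6.434e+05 = 0.048691
20 log₁₀(0.048691) = -26.25 dB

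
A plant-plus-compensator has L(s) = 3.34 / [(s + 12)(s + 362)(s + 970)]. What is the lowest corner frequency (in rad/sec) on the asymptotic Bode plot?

Break frequencies occur at each pole and zero magnitude: 12 rad/sec, 362 rad/sec, 970 rad/sec.
The lowest is 12 rad/sec.

12 rad/sec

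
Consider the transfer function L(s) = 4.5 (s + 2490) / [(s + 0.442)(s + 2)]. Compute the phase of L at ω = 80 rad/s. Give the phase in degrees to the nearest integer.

-176°

∠(j80 + 2490) = arctan(80/2490) = 1.84°
∠(j80 + 0.442) = arctan(80/0.442) = 89.68°
∠(j80 + 2) = arctan(80/2) = 88.57°
∠L(j80) = 1.84° − (89.68° + 88.57°) = -176.41°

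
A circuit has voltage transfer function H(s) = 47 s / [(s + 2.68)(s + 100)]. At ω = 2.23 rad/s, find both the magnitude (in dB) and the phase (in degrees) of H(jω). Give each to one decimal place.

|j2.23| = 2.23
|j2.23 + 2.68| = √(2.23² + 2.68²) = 3.486
|j2.23 + 100| = √(2.23² + 100²) = 100
|H(j2.23)| = 47 × 2.23 / (3.486 × 100) = 0.30055
20 log₁₀(0.30055) = -10.44 dB
∠(j2.23) = 90.00°
∠(j2.23 + 2.68) = arctan(2.23/2.68) = 39.76°
∠(j2.23 + 100) = arctan(2.23/100) = 1.28°
∠H(j2.23) = 90.00° − (39.76° + 1.28°) = 48.96°

|H| = -10.4 dB, ∠H = 49.0°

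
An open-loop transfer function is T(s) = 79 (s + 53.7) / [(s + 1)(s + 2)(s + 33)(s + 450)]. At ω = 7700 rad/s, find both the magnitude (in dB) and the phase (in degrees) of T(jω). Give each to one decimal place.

|T| = -195.3 dB, ∠T = -266.8 deg

|j7700 + 53.7| = √(7700² + 53.7²) = 7700
|j7700 + 1| = √(7700² + 1²) = 7700
|j7700 + 2| = √(7700² + 2²) = 7700
|j7700 + 33| = √(7700² + 33²) = 7700
|j7700 + 450| = √(7700² + 450²) = 7713
|T(j7700)| = 79 × 7700 / (7700 × 7700 × 7700 × 7713) = 1.7275e-10
20 log₁₀(1.7275e-10) = -195.25 dB
∠(j7700 + 53.7) = arctan(7700/53.7) = 89.60°
∠(j7700 + 1) = arctan(7700/1) = 89.99°
∠(j7700 + 2) = arctan(7700/2) = 89.99°
∠(j7700 + 33) = arctan(7700/33) = 89.75°
∠(j7700 + 450) = arctan(7700/450) = 86.66°
∠T(j7700) = 89.60° − (89.99° + 89.99° + 89.75° + 86.66°) = -266.79°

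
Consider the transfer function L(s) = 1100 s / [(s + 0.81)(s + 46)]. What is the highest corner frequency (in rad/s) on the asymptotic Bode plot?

46 rad/s

Break frequencies occur at each pole and zero magnitude: 0.81 rad/s, 46 rad/s.
The highest is 46 rad/s.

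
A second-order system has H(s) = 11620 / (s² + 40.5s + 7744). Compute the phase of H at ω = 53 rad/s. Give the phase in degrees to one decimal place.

-23.5°

∠[(j53)² + 40.5(j53) + 7744] = ∠[4935 + j2146.5] = 23.51°
∠H(j53) = −23.51° = -23.51°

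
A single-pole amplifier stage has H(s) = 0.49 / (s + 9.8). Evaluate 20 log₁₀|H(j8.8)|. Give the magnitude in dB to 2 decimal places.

|j8.8 + 9.8| = √(8.8² + 9.8²) = 13.17
|H(j8.8)| = 0.49 / 13.17 = 0.037202
20 log₁₀(0.037202) = -28.589 dB

-28.59 dB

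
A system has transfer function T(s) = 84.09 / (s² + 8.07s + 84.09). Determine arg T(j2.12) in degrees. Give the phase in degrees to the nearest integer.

∠[(j2.12)² + 8.07(j2.12) + 84.09] = ∠[79.596 + j17.108] = 12.13°
∠T(j2.12) = −12.13° = -12.13°

-12°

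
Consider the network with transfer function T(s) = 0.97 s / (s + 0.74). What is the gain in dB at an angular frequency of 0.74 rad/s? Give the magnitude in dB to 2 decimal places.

-3.27 dB

|j0.74| = 0.74
|j0.74 + 0.74| = √(0.74² + 0.74²) = 1.047
|T(j0.74)| = 0.97 × 0.74 / 1.047 = 0.68589
20 log₁₀(0.68589) = -3.275 dB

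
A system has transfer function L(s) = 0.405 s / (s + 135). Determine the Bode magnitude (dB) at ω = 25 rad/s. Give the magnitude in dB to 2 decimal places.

-22.65 dB

|j25| = 25
|j25 + 135| = √(25² + 135²) = 137.3
|L(j25)| = 0.405 × 25 / 137.3 = 0.073746
20 log₁₀(0.073746) = -22.645 dB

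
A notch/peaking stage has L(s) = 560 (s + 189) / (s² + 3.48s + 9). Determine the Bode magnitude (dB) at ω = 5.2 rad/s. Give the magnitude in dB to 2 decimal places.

|j5.2 + 189| = √(5.2² + 189²) = 189.1
|(j5.2)² + 3.48(j5.2) + 9| = |-18.04 + j18.096| = 25.55
|L(j5.2)| = 560 × 189.1 / 25.55 = 4143.7
20 log₁₀(4143.7) = 72.348 dB

72.35 dB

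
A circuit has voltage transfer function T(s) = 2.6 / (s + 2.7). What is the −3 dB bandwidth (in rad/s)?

2.7 rad/s

For a single-pole low-pass, the −3 dB point is at the pole: ω = 2.7 rad/s.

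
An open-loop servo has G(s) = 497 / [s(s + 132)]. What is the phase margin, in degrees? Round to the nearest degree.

Gain crossover: |G(jω)| = 1 at ω ≈ 3.76 rad s⁻¹.
∠G(j3.76) = −90° − arctan(3.76/132) ≈ -91.63°
PM = 180° + (-91.63°) = 88.37°

88 deg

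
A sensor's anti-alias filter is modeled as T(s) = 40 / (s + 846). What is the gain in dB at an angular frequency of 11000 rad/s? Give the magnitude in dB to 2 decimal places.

|j11000 + 846| = √(11000² + 846²) = 1.103e+04
|T(j11000)| = 40 / 1.103e+04 = 0.0036257
20 log₁₀(0.0036257) = -48.812 dB

-48.81 dB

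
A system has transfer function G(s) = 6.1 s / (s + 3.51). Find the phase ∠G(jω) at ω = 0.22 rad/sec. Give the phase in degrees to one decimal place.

86.4°

∠(j0.22) = 90.00°
∠(j0.22 + 3.51) = arctan(0.22/3.51) = 3.59°
∠G(j0.22) = 90.00° − 3.59° = 86.41°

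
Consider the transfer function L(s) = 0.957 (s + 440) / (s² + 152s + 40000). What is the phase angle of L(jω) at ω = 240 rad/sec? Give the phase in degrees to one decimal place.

-87.1 deg

∠(j240 + 440) = arctan(240/440) = 28.61°
∠[(j240)² + 152(j240) + 40000] = ∠[-17600 + j36480] = 115.76°
∠L(j240) = 28.61° − 115.76° = -87.14°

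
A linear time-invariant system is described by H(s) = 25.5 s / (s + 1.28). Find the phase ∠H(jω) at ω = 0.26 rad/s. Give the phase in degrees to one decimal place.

∠(j0.26) = 90.00°
∠(j0.26 + 1.28) = arctan(0.26/1.28) = 11.48°
∠H(j0.26) = 90.00° − 11.48° = 78.52°

78.5°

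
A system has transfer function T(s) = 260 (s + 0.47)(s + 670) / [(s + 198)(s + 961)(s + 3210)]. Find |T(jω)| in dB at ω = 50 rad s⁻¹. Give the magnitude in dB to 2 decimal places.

|j50 + 0.47| = √(50² + 0.47²) = 50
|j50 + 670| = √(50² + 670²) = 671.9
|j50 + 198| = √(50² + 198²) = 204.2
|j50 + 961| = √(50² + 961²) = 962.3
|j50 + 3210| = √(50² + 3210²) = 3210
|T(j50)| = 260 × 50 × 671.9 / (204.2 × 962.3 × 3210) = 0.013845
20 log₁₀(0.013845) = -37.174 dB

-37.17 dB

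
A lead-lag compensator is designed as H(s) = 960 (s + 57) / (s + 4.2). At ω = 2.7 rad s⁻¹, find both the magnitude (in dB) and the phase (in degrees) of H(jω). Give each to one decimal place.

|H| = 80.8 dB, ∠H = -30.0°

|j2.7 + 57| = √(2.7² + 57²) = 57.06
|j2.7 + 4.2| = √(2.7² + 4.2²) = 4.993
|H(j2.7)| = 960 × 57.06 / 4.993 = 10972
20 log₁₀(10972) = 80.81 dB
∠(j2.7 + 57) = arctan(2.7/57) = 2.71°
∠(j2.7 + 4.2) = arctan(2.7/4.2) = 32.74°
∠H(j2.7) = 2.71° − 32.74° = -30.02°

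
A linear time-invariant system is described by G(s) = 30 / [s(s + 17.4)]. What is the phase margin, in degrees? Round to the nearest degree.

84°

Gain crossover: |G(jω)| = 1 at ω ≈ 1.72 rad/sec.
∠G(j1.72) = −90° − arctan(1.72/17.4) ≈ -95.63°
PM = 180° + (-95.63°) = 84.37°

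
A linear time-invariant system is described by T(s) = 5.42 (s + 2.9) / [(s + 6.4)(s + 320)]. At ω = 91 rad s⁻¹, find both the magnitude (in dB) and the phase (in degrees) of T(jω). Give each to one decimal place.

|T| = -35.8 dB, ∠T = -13.7°

|j91 + 2.9| = √(91² + 2.9²) = 91.05
|j91 + 6.4| = √(91² + 6.4²) = 91.22
|j91 + 320| = √(91² + 320²) = 332.7
|T(j91)| = 5.42 × 91.05 / (91.22 × 332.7) = 0.01626
20 log₁₀(0.01626) = -35.78 dB
∠(j91 + 2.9) = arctan(91/2.9) = 88.17°
∠(j91 + 6.4) = arctan(91/6.4) = 85.98°
∠(j91 + 320) = arctan(91/320) = 15.87°
∠T(j91) = 88.17° − (85.98° + 15.87°) = -13.68°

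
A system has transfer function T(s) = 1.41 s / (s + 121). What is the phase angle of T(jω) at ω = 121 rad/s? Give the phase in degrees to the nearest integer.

∠(j121) = 90.00°
∠(j121 + 121) = arctan(121/121) = 45.00°
∠T(j121) = 90.00° − 45.00° = 45.00°

45 deg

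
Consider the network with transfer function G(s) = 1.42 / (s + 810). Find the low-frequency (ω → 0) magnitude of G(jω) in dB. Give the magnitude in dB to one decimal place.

-55.1 dB

G(0) = 1.42 / 810 = 0.0017531
20 log₁₀(0.0017531) = -55.12 dB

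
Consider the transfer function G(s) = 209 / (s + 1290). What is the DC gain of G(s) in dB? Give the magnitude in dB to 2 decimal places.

-15.81 dB

G(0) = 209 / 1290 = 0.16202
20 log₁₀(0.16202) = -15.809 dB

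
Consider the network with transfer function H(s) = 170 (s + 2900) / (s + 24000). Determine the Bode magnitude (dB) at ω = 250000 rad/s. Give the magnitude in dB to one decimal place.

44.6 dB

|j250000 + 2900| = √(250000² + 2900²) = 2.5e+05
|j250000 + 24000| = √(250000² + 24000²) = 2.511e+05
|H(j250000)| = 170 × 2.5e+05 / 2.511e+05 = 169.23
20 log₁₀(169.23) = 44.57 dB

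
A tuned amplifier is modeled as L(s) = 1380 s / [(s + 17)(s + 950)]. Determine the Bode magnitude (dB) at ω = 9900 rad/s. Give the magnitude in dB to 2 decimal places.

|j9900| = 9900
|j9900 + 17| = √(9900² + 17²) = 9900
|j9900 + 950| = √(9900² + 950²) = 9945
|L(j9900)| = 1380 × 9900 / (9900 × 9945) = 0.13876
20 log₁₀(0.13876) = -17.155 dB

-17.15 dB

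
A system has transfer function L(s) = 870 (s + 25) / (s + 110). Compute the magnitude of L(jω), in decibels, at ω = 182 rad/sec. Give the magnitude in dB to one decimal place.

57.5 dB

|j182 + 25| = √(182² + 25²) = 183.7
|j182 + 110| = √(182² + 110²) = 212.7
|L(j182)| = 870 × 183.7 / 212.7 = 751.56
20 log₁₀(751.56) = 57.52 dB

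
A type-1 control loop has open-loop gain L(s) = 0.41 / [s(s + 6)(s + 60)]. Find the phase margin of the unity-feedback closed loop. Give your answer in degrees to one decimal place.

90.0°

Gain crossover: |L(jω)| = 1 at ω ≈ 0.00114 rad/s.
∠L(j0.00114) = −90° − arctan(0.00114/6) − arctan(0.00114/60) ≈ -90.01°
PM = 180° + (-90.01°) = 89.99°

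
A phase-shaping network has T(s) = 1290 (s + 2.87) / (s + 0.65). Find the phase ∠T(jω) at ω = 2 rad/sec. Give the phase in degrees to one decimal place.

-37.1°

∠(j2 + 2.87) = arctan(2/2.87) = 34.87°
∠(j2 + 0.65) = arctan(2/0.65) = 72.00°
∠T(j2) = 34.87° − 72.00° = -37.12°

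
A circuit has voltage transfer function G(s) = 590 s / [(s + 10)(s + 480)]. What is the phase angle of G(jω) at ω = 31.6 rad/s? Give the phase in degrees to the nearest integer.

14°

∠(j31.6) = 90.00°
∠(j31.6 + 10) = arctan(31.6/10) = 72.44°
∠(j31.6 + 480) = arctan(31.6/480) = 3.77°
∠G(j31.6) = 90.00° − (72.44° + 3.77°) = 13.79°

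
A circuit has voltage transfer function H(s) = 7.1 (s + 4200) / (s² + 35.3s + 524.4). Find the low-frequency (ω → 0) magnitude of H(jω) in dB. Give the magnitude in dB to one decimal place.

H(0) = 7.1 × 4200 / 524.4 = 56.865
20 log₁₀(56.865) = 35.10 dB

35.1 dB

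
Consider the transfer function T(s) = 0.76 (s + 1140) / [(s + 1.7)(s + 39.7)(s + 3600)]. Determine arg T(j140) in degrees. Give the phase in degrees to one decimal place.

∠(j140 + 1140) = arctan(140/1140) = 7.00°
∠(j140 + 1.7) = arctan(140/1.7) = 89.30°
∠(j140 + 39.7) = arctan(140/39.7) = 74.17°
∠(j140 + 3600) = arctan(140/3600) = 2.23°
∠T(j140) = 7.00° − (89.30° + 74.17° + 2.23°) = -158.70°

-158.7°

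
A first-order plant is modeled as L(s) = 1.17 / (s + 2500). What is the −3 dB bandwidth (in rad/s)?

For a single-pole low-pass, the −3 dB point is at the pole: ω = 2500 rad/s.

2500 rad/s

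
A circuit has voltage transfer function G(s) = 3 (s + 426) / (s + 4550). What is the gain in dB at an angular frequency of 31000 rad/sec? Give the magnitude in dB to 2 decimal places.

|j31000 + 426| = √(31000² + 426²) = 3.1e+04
|j31000 + 4550| = √(31000² + 4550²) = 3.133e+04
|G(j31000)| = 3 × 3.1e+04 / 3.133e+04 = 2.9685
20 log₁₀(2.9685) = 9.451 dB

9.45 dB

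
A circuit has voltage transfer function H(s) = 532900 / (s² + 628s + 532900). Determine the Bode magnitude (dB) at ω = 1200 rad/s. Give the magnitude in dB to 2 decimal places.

-6.90 dB

|(j1200)² + 628(j1200) + 532900| = |-9.071e+05 + j7.536e+05| = 1.179e+06
|H(j1200)| = 532900 / 1.179e+06 = 0.45188
20 log₁₀(0.45188) = -6.900 dB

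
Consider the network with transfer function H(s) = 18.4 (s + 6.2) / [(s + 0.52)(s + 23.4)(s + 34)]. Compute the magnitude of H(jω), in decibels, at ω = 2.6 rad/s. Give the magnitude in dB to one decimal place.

|j2.6 + 6.2| = √(2.6² + 6.2²) = 6.723
|j2.6 + 0.52| = √(2.6² + 0.52²) = 2.651
|j2.6 + 23.4| = √(2.6² + 23.4²) = 23.54
|j2.6 + 34| = √(2.6² + 34²) = 34.1
|H(j2.6)| = 18.4 × 6.723 / (2.651 × 23.54 × 34.1) = 0.058113
20 log₁₀(0.058113) = -24.71 dB

-24.7 dB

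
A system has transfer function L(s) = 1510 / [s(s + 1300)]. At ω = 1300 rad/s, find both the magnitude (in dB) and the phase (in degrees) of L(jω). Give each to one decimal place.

|j1300 + 1300| = √(1300² + 1300²) = 1838
|j1300| = 1300
|L(j1300)| = 1510 / (1838 × 1300) = 0.00063179
20 log₁₀(0.00063179) = -63.99 dB
∠(j1300 + 1300) = arctan(1300/1300) = 45.00°
∠(j1300) = 90.00°
∠L(j1300) = − (45.00° + 90.00°) = -135.00°

|L| = -64.0 dB, ∠L = -135.0°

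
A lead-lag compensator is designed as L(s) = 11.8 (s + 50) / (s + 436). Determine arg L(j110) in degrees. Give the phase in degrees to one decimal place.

∠(j110 + 50) = arctan(110/50) = 65.56°
∠(j110 + 436) = arctan(110/436) = 14.16°
∠L(j110) = 65.56° − 14.16° = 51.40°

51.4°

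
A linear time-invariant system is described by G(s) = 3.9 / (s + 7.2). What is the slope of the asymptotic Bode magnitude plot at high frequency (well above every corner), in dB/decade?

-20 dB/decade

With 0 zeros and 1 pole, the high-frequency asymptotic slope is 20 × (0 − 1) = -20 dB/decade.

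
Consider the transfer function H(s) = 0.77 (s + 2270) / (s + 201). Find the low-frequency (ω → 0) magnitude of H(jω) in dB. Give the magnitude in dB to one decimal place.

18.8 dB

H(0) = 0.77 × 2270 / 201 = 8.696
20 log₁₀(8.696) = 18.79 dB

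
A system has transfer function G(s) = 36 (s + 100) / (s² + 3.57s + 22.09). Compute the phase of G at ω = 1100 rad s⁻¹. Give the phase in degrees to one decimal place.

∠(j1100 + 100) = arctan(1100/100) = 84.81°
∠[(j1100)² + 3.57(j1100) + 22.09] = ∠[-1.21e+06 + j3927] = 179.81°
∠G(j1100) = 84.81° − 179.81° = -95.01°

-95.0°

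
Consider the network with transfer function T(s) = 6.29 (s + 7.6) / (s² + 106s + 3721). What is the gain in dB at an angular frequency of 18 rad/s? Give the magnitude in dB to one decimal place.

-30.0 dB

|j18 + 7.6| = √(18² + 7.6²) = 19.54
|(j18)² + 106(j18) + 3721| = |3397 + j1908| = 3896
|T(j18)| = 6.29 × 19.54 / 3896 = 0.031543
20 log₁₀(0.031543) = -30.02 dB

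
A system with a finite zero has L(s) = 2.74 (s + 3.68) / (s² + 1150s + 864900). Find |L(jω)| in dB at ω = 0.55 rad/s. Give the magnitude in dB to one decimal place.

|j0.55 + 3.68| = √(0.55² + 3.68²) = 3.721
|(j0.55)² + 1150(j0.55) + 864900| = |8.649e+05 + j632.5| = 8.649e+05
|L(j0.55)| = 2.74 × 3.721 / 8.649e+05 = 1.1788e-05
20 log₁₀(1.1788e-05) = -98.57 dB

-98.6 dB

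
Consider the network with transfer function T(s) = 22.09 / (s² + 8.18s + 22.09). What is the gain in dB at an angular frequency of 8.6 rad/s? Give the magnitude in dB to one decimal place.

-11.9 dB

|(j8.6)² + 8.18(j8.6) + 22.09| = |-51.87 + j70.348| = 87.4
|T(j8.6)| = 22.09 / 87.4 = 0.25274
20 log₁₀(0.25274) = -11.95 dB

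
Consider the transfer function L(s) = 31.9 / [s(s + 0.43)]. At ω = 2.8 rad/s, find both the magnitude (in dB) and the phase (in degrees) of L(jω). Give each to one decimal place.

|L| = 12.1 dB, ∠L = -171.3°

|j2.8 + 0.43| = √(2.8² + 0.43²) = 2.833
|j2.8| = 2.8
|L(j2.8)| = 31.9 / (2.833 × 2.8) = 4.0217
20 log₁₀(4.0217) = 12.09 dB
∠(j2.8 + 0.43) = arctan(2.8/0.43) = 81.27°
∠(j2.8) = 90.00°
∠L(j2.8) = − (81.27° + 90.00°) = -171.27°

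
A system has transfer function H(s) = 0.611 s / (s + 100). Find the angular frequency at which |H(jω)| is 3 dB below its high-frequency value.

100 rad/sec

For a single-pole high-pass, the −3 dB point is at the pole: ω = 100 rad/sec.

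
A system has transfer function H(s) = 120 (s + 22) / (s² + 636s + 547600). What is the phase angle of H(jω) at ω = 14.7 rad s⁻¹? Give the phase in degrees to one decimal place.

∠(j14.7 + 22) = arctan(14.7/22) = 33.75°
∠[(j14.7)² + 636(j14.7) + 547600] = ∠[5.4738e+05 + j9349.2] = 0.98°
∠H(j14.7) = 33.75° − 0.98° = 32.77°

32.8°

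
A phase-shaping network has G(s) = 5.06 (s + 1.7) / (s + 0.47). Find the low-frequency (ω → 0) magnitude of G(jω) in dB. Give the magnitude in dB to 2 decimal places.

G(0) = 5.06 × 1.7 / 0.47 = 18.302
20 log₁₀(18.302) = 25.250 dB

25.25 dB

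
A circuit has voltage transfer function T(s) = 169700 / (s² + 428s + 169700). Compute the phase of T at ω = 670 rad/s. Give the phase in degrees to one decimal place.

-134.2°

∠[(j670)² + 428(j670) + 169700] = ∠[-2.792e+05 + j2.8676e+05] = 134.23°
∠T(j670) = −134.23° = -134.23°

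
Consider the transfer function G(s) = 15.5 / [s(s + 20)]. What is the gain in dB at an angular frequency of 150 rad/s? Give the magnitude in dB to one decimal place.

|j150 + 20| = √(150² + 20²) = 151.3
|j150| = 150
|G(j150)| = 15.5 / (151.3 × 150) = 0.00068285
20 log₁₀(0.00068285) = -63.31 dB

-63.3 dB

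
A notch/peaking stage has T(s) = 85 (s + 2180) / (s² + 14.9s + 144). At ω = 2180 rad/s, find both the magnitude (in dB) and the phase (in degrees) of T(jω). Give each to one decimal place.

|j2180 + 2180| = √(2180² + 2180²) = 3083
|(j2180)² + 14.9(j2180) + 144| = |-4.7523e+06 + j32482| = 4.752e+06
|T(j2180)| = 85 × 3083 / 4.752e+06 = 0.055142
20 log₁₀(0.055142) = -25.17 dB
∠(j2180 + 2180) = arctan(2180/2180) = 45.00°
∠[(j2180)² + 14.9(j2180) + 144] = ∠[-4.7523e+06 + j32482] = 179.61°
∠T(j2180) = 45.00° − 179.61° = -134.61°

|T| = -25.2 dB, ∠T = -134.6°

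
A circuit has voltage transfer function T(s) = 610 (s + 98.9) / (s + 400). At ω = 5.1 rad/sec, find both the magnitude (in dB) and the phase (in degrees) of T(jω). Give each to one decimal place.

|T| = 43.6 dB, ∠T = 2.2°

|j5.1 + 98.9| = √(5.1² + 98.9²) = 99.03
|j5.1 + 400| = √(5.1² + 400²) = 400
|T(j5.1)| = 610 × 99.03 / 400 = 151.01
20 log₁₀(151.01) = 43.58 dB
∠(j5.1 + 98.9) = arctan(5.1/98.9) = 2.95°
∠(j5.1 + 400) = arctan(5.1/400) = 0.73°
∠T(j5.1) = 2.95° − 0.73° = 2.22°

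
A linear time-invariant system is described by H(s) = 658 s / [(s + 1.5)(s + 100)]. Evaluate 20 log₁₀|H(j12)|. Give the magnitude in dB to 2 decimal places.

|j12| = 12
|j12 + 1.5| = √(12² + 1.5²) = 12.09
|j12 + 100| = √(12² + 100²) = 100.7
|H(j12)| = 658 × 12 / (12.09 × 100.7) = 6.4827
20 log₁₀(6.4827) = 16.235 dB

16.24 dB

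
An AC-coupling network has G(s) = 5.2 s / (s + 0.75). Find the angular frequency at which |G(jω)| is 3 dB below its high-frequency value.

0.75 rad/sec

For a single-pole high-pass, the −3 dB point is at the pole: ω = 0.75 rad/sec.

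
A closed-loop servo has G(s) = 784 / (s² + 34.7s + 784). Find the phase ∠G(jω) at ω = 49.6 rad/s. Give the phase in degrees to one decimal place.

∠[(j49.6)² + 34.7(j49.6) + 784] = ∠[-1676.2 + j1721.1] = 134.24°
∠G(j49.6) = −134.24° = -134.24°

-134.2°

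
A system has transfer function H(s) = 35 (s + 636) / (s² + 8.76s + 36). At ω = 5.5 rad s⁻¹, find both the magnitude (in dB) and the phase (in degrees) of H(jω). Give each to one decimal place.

|H| = 53.2 dB, ∠H = -82.7°

|j5.5 + 636| = √(5.5² + 636²) = 636
|(j5.5)² + 8.76(j5.5) + 36| = |5.75 + j48.18| = 48.52
|H(j5.5)| = 35 × 636 / 48.52 = 458.78
20 log₁₀(458.78) = 53.23 dB
∠(j5.5 + 636) = arctan(5.5/636) = 0.50°
∠[(j5.5)² + 8.76(j5.5) + 36] = ∠[5.75 + j48.18] = 83.19°
∠H(j5.5) = 0.50° − 83.19° = -82.70°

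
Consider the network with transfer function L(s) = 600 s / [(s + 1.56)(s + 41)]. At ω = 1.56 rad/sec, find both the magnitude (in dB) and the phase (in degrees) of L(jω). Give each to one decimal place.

|L| = 20.3 dB, ∠L = 42.8°

|j1.56| = 1.56
|j1.56 + 1.56| = √(1.56² + 1.56²) = 2.206
|j1.56 + 41| = √(1.56² + 41²) = 41.03
|L(j1.56)| = 600 × 1.56 / (2.206 × 41.03) = 10.34
20 log₁₀(10.34) = 20.29 dB
∠(j1.56) = 90.00°
∠(j1.56 + 1.56) = arctan(1.56/1.56) = 45.00°
∠(j1.56 + 41) = arctan(1.56/41) = 2.18°
∠L(j1.56) = 90.00° − (45.00° + 2.18°) = 42.82°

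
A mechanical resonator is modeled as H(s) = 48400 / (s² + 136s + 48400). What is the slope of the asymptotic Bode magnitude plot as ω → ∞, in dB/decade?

With 0 zeros and 2 poles, the high-frequency asymptotic slope is 20 × (0 − 2) = -40 dB/decade.

-40 dB/decade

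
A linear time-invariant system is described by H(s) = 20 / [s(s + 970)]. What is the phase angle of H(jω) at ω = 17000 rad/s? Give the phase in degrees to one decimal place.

∠(j17000 + 970) = arctan(17000/970) = 86.73°
∠(j17000) = 90.00°
∠H(j17000) = − (86.73° + 90.00°) = -176.73°

-176.7°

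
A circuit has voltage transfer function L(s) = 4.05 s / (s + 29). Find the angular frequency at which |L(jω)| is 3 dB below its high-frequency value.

For a single-pole high-pass, the −3 dB point is at the pole: ω = 29 rad/s.

29 rad/s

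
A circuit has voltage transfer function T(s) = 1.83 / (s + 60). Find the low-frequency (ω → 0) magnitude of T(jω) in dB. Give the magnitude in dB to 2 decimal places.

T(0) = 1.83 / 60 = 0.0305
20 log₁₀(0.0305) = -30.314 dB

-30.31 dB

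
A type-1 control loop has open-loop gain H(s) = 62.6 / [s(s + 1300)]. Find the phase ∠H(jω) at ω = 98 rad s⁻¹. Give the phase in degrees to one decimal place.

-94.3°

∠(j98 + 1300) = arctan(98/1300) = 4.31°
∠(j98) = 90.00°
∠H(j98) = − (4.31° + 90.00°) = -94.31°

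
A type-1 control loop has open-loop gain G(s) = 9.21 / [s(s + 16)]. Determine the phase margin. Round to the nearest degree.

88°

Gain crossover: |G(jω)| = 1 at ω ≈ 0.575 rad/s.
∠G(j0.575) = −90° − arctan(0.575/16) ≈ -92.06°
PM = 180° + (-92.06°) = 87.94°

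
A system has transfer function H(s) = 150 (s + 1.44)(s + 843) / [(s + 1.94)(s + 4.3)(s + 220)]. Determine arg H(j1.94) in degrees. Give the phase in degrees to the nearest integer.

-16°

∠(j1.94 + 1.44) = arctan(1.94/1.44) = 53.41°
∠(j1.94 + 843) = arctan(1.94/843) = 0.13°
∠(j1.94 + 1.94) = arctan(1.94/1.94) = 45.00°
∠(j1.94 + 4.3) = arctan(1.94/4.3) = 24.28°
∠(j1.94 + 220) = arctan(1.94/220) = 0.51°
∠H(j1.94) = 53.41° + 0.13° − (45.00° + 24.28° + 0.51°) = -16.24°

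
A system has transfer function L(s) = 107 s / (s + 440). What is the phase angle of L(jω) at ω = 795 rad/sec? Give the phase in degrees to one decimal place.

29.0°

∠(j795) = 90.00°
∠(j795 + 440) = arctan(795/440) = 61.04°
∠L(j795) = 90.00° − 61.04° = 28.96°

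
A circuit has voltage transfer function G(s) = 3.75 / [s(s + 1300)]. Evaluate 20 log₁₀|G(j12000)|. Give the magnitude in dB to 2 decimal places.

-151.74 dB

|j12000 + 1300| = √(12000² + 1300²) = 1.207e+04
|j12000| = 1.2e+04
|G(j12000)| = 3.75 / (1.207e+04 × 1.2e+04) = 2.589e-08
20 log₁₀(2.589e-08) = -151.737 dB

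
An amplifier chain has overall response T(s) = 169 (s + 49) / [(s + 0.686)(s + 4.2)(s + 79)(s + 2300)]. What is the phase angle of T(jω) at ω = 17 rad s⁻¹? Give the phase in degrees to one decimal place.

∠(j17 + 49) = arctan(17/49) = 19.13°
∠(j17 + 0.686) = arctan(17/0.686) = 87.69°
∠(j17 + 4.2) = arctan(17/4.2) = 76.12°
∠(j17 + 79) = arctan(17/79) = 12.14°
∠(j17 + 2300) = arctan(17/2300) = 0.42°
∠T(j17) = 19.13° − (87.69° + 76.12° + 12.14° + 0.42°) = -157.25°

-157.2°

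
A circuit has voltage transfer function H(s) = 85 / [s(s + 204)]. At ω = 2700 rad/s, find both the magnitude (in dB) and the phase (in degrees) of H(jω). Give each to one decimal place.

|H| = -98.7 dB, ∠H = -175.7°

|j2700 + 204| = √(2700² + 204²) = 2708
|j2700| = 2700
|H(j2700)| = 85 / (2708 × 2700) = 1.1627e-05
20 log₁₀(1.1627e-05) = -98.69 dB
∠(j2700 + 204) = arctan(2700/204) = 85.68°
∠(j2700) = 90.00°
∠H(j2700) = − (85.68° + 90.00°) = -175.68°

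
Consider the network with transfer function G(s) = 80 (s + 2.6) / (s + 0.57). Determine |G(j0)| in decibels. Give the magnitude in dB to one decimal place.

G(0) = 80 × 2.6 / 0.57 = 364.91
20 log₁₀(364.91) = 51.24 dB

51.2 dB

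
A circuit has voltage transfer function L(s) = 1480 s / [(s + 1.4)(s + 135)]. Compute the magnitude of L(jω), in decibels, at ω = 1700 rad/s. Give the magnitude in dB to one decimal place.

|j1700| = 1700
|j1700 + 1.4| = √(1700² + 1.4²) = 1700
|j1700 + 135| = √(1700² + 135²) = 1705
|L(j1700)| = 1480 × 1700 / (1700 × 1705) = 0.86786
20 log₁₀(0.86786) = -1.23 dB

-1.2 dB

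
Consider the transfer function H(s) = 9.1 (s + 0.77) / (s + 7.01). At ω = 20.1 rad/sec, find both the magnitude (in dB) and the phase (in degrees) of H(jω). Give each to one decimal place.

|j20.1 + 0.77| = √(20.1² + 0.77²) = 20.11
|j20.1 + 7.01| = √(20.1² + 7.01²) = 21.29
|H(j20.1)| = 9.1 × 20.11 / 21.29 = 8.5987
20 log₁₀(8.5987) = 18.69 dB
∠(j20.1 + 0.77) = arctan(20.1/0.77) = 87.81°
∠(j20.1 + 7.01) = arctan(20.1/7.01) = 70.77°
∠H(j20.1) = 87.81° − 70.77° = 17.03°

|H| = 18.7 dB, ∠H = 17.0°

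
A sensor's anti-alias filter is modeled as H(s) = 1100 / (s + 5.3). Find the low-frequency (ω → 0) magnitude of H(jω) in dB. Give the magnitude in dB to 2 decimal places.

H(0) = 1100 / 5.3 = 207.55
20 log₁₀(207.55) = 46.342 dB

46.34 dB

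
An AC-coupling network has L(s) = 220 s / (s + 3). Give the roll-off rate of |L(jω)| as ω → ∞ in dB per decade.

0 dB/decade

With 1 zero and 1 pole, the high-frequency asymptotic slope is 20 × (1 − 1) = 0 dB/decade.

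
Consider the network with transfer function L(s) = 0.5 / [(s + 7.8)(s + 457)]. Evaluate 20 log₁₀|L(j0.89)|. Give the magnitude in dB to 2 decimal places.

-77.12 dB

|j0.89 + 7.8| = √(0.89² + 7.8²) = 7.851
|j0.89 + 457| = √(0.89² + 457²) = 457
|L(j0.89)| = 0.5 / (7.851 × 457) = 0.00013936
20 log₁₀(0.00013936) = -77.117 dB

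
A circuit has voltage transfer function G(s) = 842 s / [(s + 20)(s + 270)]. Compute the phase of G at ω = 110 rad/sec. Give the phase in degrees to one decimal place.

∠(j110) = 90.00°
∠(j110 + 20) = arctan(110/20) = 79.70°
∠(j110 + 270) = arctan(110/270) = 22.17°
∠G(j110) = 90.00° − (79.70° + 22.17°) = -11.86°

-11.9°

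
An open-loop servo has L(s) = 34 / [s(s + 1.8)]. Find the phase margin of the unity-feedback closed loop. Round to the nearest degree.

Gain crossover: |L(jω)| = 1 at ω ≈ 5.69 rad/sec.
∠L(j5.69) = −90° − arctan(5.69/1.8) ≈ -162.46°
PM = 180° + (-162.46°) = 17.54°

18°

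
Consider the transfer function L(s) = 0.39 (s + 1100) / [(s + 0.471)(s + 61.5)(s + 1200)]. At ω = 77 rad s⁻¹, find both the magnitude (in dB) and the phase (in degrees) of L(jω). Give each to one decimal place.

|j77 + 1100| = √(77² + 1100²) = 1103
|j77 + 0.471| = √(77² + 0.471²) = 77
|j77 + 61.5| = √(77² + 61.5²) = 98.55
|j77 + 1200| = √(77² + 1200²) = 1202
|L(j77)| = 0.39 × 1103 / (77 × 98.55 × 1202) = 4.7131e-05
20 log₁₀(4.7131e-05) = -86.53 dB
∠(j77 + 1100) = arctan(77/1100) = 4.00°
∠(j77 + 0.471) = arctan(77/0.471) = 89.65°
∠(j77 + 61.5) = arctan(77/61.5) = 51.39°
∠(j77 + 1200) = arctan(77/1200) = 3.67°
∠L(j77) = 4.00° − (89.65° + 51.39° + 3.67°) = -140.70°

|L| = -86.5 dB, ∠L = -140.7°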